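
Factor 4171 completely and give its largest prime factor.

4171 = 43 · 97
97 is prime.
So 4171 = 43 · 97; the largest prime factor is 97.

97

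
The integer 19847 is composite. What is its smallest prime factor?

89

19847 is odd.
Digit sum 29, not divisible by 3.
Ends in 7: not divisible by 5.
7: 19847 = 7·2835 + 2
11: 19847 = 11·1804 + 3
13: 19847 = 13·1526 + 9
17: 19847 = 17·1167 + 8
19: 19847 = 19·1044 + 11
23: 19847 = 23·862 + 21
29: 19847 = 29·684 + 11
31: 19847 = 31·640 + 7
37: 19847 = 37·536 + 15
41: 19847 = 41·484 + 3
43: 19847 = 43·461 + 24
47: 19847 = 47·422 + 13
53: 19847 = 53·374 + 25
59: 19847 = 59·336 + 23
61: 19847 = 61·325 + 22
67: 19847 = 67·296 + 15
71: 19847 = 71·279 + 38
73: 19847 = 73·271 + 64
79: 19847 = 79·251 + 18
83: 19847 = 83·239 + 10
89: 19847 = 89·223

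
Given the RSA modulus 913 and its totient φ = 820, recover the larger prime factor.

83

φ(n) = (p−1)(q−1) = n − (p+q) + 1, so p + q = 913 − 820 + 1 = 94.
p and q are the roots of t² − 94t + 913 = 0.
Discriminant: 94² − 4·913 = 8836 − 3652 = 5184; √5184 = 72.
q = (94 − 72)/2 = 11, p = (94 + 72)/2 = 83.
Check: 11 · 83 = 913.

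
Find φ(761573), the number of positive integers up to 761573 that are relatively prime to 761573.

Factor: 761573 = 43 · 89 · 199.
φ(761573) = (43−1) · (89−1) · (199−1) = 42 · 88 · 198 = 731808.

731808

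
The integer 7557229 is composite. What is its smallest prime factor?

7557229 is odd.
Digit sum 37, not divisible by 3.
Ends in 9: not divisible by 5.
7: 7557229 = 7·1079604 + 1
11: 7557229 = 11·687020 + 9
13: 7557229 = 13·581325 + 4
17: 7557229 = 17·444542 + 15
19: 7557229 = 19·397748 + 17
23: 7557229 = 23·328575 + 4
29: 7557229 = 29·260594 + 3
31: 7557229 = 31·243781 + 18
37: 7557229 = 37·204249 + 16
41: 7557229 = 41·184322 + 27
43: 7557229 = 43·175749 + 22
47: 7557229 = 47·160792 + 5
53: 7557229 = 53·142589 + 12
59: 7557229 = 59·128088 + 37
61: 7557229 = 61·123889

61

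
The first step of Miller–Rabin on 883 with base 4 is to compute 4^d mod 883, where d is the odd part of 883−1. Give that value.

883 − 1 = 882 = 2^1 · 441, so d = 441.
4^1 ≡ 4 (mod 883)
4^2 ≡ 4^2 = 16 ≡ 16 (mod 883)
4^4 ≡ 16^2 = 256 ≡ 256 (mod 883)
4^8 ≡ 256^2 = 65536 ≡ 194 (mod 883)
4^16 ≡ 194^2 = 37636 ≡ 550 (mod 883)
4^32 ≡ 550^2 = 302500 ≡ 514 (mod 883)
4^64 ≡ 514^2 = 264196 ≡ 179 (mod 883)
4^128 ≡ 179^2 = 32041 ≡ 253 (mod 883)
4^256 ≡ 253^2 = 64009 ≡ 433 (mod 883)
441 = 256 + 128 + 32 + 16 + 8 + 1 in binary powers of 2.
So 4^441 ≡ 433 · 253 · 514 · 550 · 194 · 4 ≡ 1 (mod 883).
Since 4^d ≡ 1 (mod 883), base 4 does not prove 883 composite.

1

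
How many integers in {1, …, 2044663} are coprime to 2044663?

Factor: 2044663 = 97 · 107 · 197.
φ(2044663) = (97−1) · (107−1) · (197−1) = 96 · 106 · 196 = 1994496.

1994496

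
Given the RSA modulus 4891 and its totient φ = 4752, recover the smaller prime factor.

67

φ(n) = (p−1)(q−1) = n − (p+q) + 1, so p + q = 4891 − 4752 + 1 = 140.
p and q are the roots of t² − 140t + 4891 = 0.
Discriminant: 140² − 4·4891 = 19600 − 19564 = 36; √36 = 6.
q = (140 − 6)/2 = 67, p = (140 + 6)/2 = 73.
Check: 67 · 73 = 4891.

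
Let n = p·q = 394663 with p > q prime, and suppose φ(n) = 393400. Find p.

701

φ(n) = (p−1)(q−1) = n − (p+q) + 1, so p + q = 394663 − 393400 + 1 = 1264.
p and q are the roots of t² − 1264t + 394663 = 0.
Discriminant: 1264² − 4·394663 = 1597696 − 1578652 = 19044; √19044 = 138.
q = (1264 − 138)/2 = 563, p = (1264 + 138)/2 = 701.
Check: 563 · 701 = 394663.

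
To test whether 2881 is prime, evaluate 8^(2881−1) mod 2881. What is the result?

692

8^1 ≡ 8 (mod 2881)
8^2 ≡ 8^2 = 64 ≡ 64 (mod 2881)
8^4 ≡ 64^2 = 4096 ≡ 1215 (mod 2881)
8^8 ≡ 1215^2 = 1476225 ≡ 1153 (mod 2881)
8^16 ≡ 1153^2 = 1329409 ≡ 1268 (mod 2881)
8^32 ≡ 1268^2 = 1607824 ≡ 226 (mod 2881)
8^64 ≡ 226^2 = 51076 ≡ 2099 (mod 2881)
8^128 ≡ 2099^2 = 4405801 ≡ 752 (mod 2881)
8^256 ≡ 752^2 = 565504 ≡ 828 (mod 2881)
8^512 ≡ 828^2 = 685584 ≡ 2787 (mod 2881)
8^1024 ≡ 2787^2 = 7767369 ≡ 193 (mod 2881)
8^2048 ≡ 193^2 = 37249 ≡ 2677 (mod 2881)
2880 = 2048 + 512 + 256 + 64 in binary powers of 2.
So 8^2880 ≡ 2677 · 2787 · 828 · 2099 ≡ 692 (mod 2881).
Since 692 ≠ 1, base 8 is a Fermat witness: 2881 is composite.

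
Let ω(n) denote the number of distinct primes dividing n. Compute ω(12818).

12818 = 2 · 6409
6409 = 13 · 493
493 = 17 · 29
12818 = 2 · 13 · 17 · 29, which has 4 distinct prime factors.

4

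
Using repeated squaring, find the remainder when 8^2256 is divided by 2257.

1925

8^1 ≡ 8 (mod 2257)
8^2 ≡ 8^2 = 64 ≡ 64 (mod 2257)
8^4 ≡ 64^2 = 4096 ≡ 1839 (mod 2257)
8^8 ≡ 1839^2 = 3381921 ≡ 935 (mod 2257)
8^16 ≡ 935^2 = 874225 ≡ 766 (mod 2257)
8^32 ≡ 766^2 = 586756 ≡ 2193 (mod 2257)
8^64 ≡ 2193^2 = 4809249 ≡ 1839 (mod 2257)
8^128 ≡ 1839^2 = 3381921 ≡ 935 (mod 2257)
8^256 ≡ 935^2 = 874225 ≡ 766 (mod 2257)
8^512 ≡ 766^2 = 586756 ≡ 2193 (mod 2257)
8^1024 ≡ 2193^2 = 4809249 ≡ 1839 (mod 2257)
8^2048 ≡ 1839^2 = 3381921 ≡ 935 (mod 2257)
2256 = 2048 + 128 + 64 + 16 in binary powers of 2.
So 8^2256 ≡ 935 · 935 · 1839 · 766 ≡ 1925 (mod 2257).
Since 1925 ≠ 1, base 8 is a Fermat witness: 2257 is composite.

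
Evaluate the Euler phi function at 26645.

21024

Factor: 26645 = 5 · 73^2.
φ(26645) = (5−1) · 73^1·(73−1) = 4 · 5256 = 21024.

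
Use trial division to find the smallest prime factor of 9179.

67

9179 is odd.
Digit sum 26, not divisible by 3.
Ends in 9: not divisible by 5.
7: 9179 = 7·1311 + 2
11: 9179 = 11·834 + 5
13: 9179 = 13·706 + 1
17: 9179 = 17·539 + 16
19: 9179 = 19·483 + 2
23: 9179 = 23·399 + 2
29: 9179 = 29·316 + 15
31: 9179 = 31·296 + 3
37: 9179 = 37·248 + 3
41: 9179 = 41·223 + 36
43: 9179 = 43·213 + 20
47: 9179 = 47·195 + 14
53: 9179 = 53·173 + 10
59: 9179 = 59·155 + 34
61: 9179 = 61·150 + 29
67: 9179 = 67·137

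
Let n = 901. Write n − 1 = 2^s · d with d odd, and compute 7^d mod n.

143

901 − 1 = 900 = 2^2 · 225, so d = 225.
7^1 ≡ 7 (mod 901)
7^2 ≡ 7^2 = 49 ≡ 49 (mod 901)
7^4 ≡ 49^2 = 2401 ≡ 599 (mod 901)
7^8 ≡ 599^2 = 358801 ≡ 203 (mod 901)
7^16 ≡ 203^2 = 41209 ≡ 664 (mod 901)
7^32 ≡ 664^2 = 440896 ≡ 307 (mod 901)
7^64 ≡ 307^2 = 94249 ≡ 545 (mod 901)
7^128 ≡ 545^2 = 297025 ≡ 596 (mod 901)
225 = 128 + 64 + 32 + 1 in binary powers of 2.
So 7^225 ≡ 596 · 545 · 307 · 7 ≡ 143 (mod 901).
Squaring chain: 143 → 627; never reaches −1, so base 7 is a Miller–Rabin witness that 901 is composite.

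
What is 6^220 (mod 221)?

6^1 ≡ 6 (mod 221)
6^2 ≡ 6^2 = 36 ≡ 36 (mod 221)
6^4 ≡ 36^2 = 1296 ≡ 191 (mod 221)
6^8 ≡ 191^2 = 36481 ≡ 16 (mod 221)
6^16 ≡ 16^2 = 256 ≡ 35 (mod 221)
6^32 ≡ 35^2 = 1225 ≡ 120 (mod 221)
6^64 ≡ 120^2 = 14400 ≡ 35 (mod 221)
6^128 ≡ 35^2 = 1225 ≡ 120 (mod 221)
220 = 128 + 64 + 16 + 8 + 4 in binary powers of 2.
So 6^220 ≡ 120 · 35 · 35 · 16 · 191 ≡ 217 (mod 221).
Since 217 ≠ 1, base 6 is a Fermat witness: 221 is composite.

217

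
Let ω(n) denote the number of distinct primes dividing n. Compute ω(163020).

163020 = 2^2 · 40755
40755 = 3 · 13585
13585 = 5 · 2717
2717 = 11 · 247
247 = 13 · 19
163020 = 2^2 · 3 · 5 · 11 · 13 · 19, which has 6 distinct prime factors.

6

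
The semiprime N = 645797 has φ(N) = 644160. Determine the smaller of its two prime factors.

661

φ(n) = (p−1)(q−1) = n − (p+q) + 1, so p + q = 645797 − 644160 + 1 = 1638.
p and q are the roots of t² − 1638t + 645797 = 0.
Discriminant: 1638² − 4·645797 = 2683044 − 2583188 = 99856; √99856 = 316.
q = (1638 − 316)/2 = 661, p = (1638 + 316)/2 = 977.
Check: 661 · 977 = 645797.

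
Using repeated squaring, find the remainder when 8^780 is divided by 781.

8^1 ≡ 8 (mod 781)
8^2 ≡ 8^2 = 64 ≡ 64 (mod 781)
8^4 ≡ 64^2 = 4096 ≡ 191 (mod 781)
8^8 ≡ 191^2 = 36481 ≡ 555 (mod 781)
8^16 ≡ 555^2 = 308025 ≡ 311 (mod 781)
8^32 ≡ 311^2 = 96721 ≡ 658 (mod 781)
8^64 ≡ 658^2 = 432964 ≡ 290 (mod 781)
8^128 ≡ 290^2 = 84100 ≡ 533 (mod 781)
8^256 ≡ 533^2 = 284089 ≡ 586 (mod 781)
8^512 ≡ 586^2 = 343396 ≡ 537 (mod 781)
780 = 512 + 256 + 8 + 4 in binary powers of 2.
So 8^780 ≡ 537 · 586 · 555 · 191 ≡ 375 (mod 781).
Since 375 ≠ 1, base 8 is a Fermat witness: 781 is composite.

375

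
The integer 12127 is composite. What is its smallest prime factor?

12127 is odd.
Digit sum 13, not divisible by 3.
Ends in 7: not divisible by 5.
7: 12127 = 7·1732 + 3
11: 12127 = 11·1102 + 5
13: 12127 = 13·932 + 11
17: 12127 = 17·713 + 6
19: 12127 = 19·638 + 5
23: 12127 = 23·527 + 6
29: 12127 = 29·418 + 5
31: 12127 = 31·391 + 6
37: 12127 = 37·327 + 28
41: 12127 = 41·295 + 32
43: 12127 = 43·282 + 1
47: 12127 = 47·258 + 1
53: 12127 = 53·228 + 43
59: 12127 = 59·205 + 32
61: 12127 = 61·198 + 49
67: 12127 = 67·181

67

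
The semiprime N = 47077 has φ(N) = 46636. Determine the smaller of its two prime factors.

179

φ(n) = (p−1)(q−1) = n − (p+q) + 1, so p + q = 47077 − 46636 + 1 = 442.
p and q are the roots of t² − 442t + 47077 = 0.
Discriminant: 442² − 4·47077 = 195364 − 188308 = 7056; √7056 = 84.
q = (442 − 84)/2 = 179, p = (442 + 84)/2 = 263.
Check: 179 · 263 = 47077.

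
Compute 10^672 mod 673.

1

10^1 ≡ 10 (mod 673)
10^2 ≡ 10^2 = 100 ≡ 100 (mod 673)
10^4 ≡ 100^2 = 10000 ≡ 578 (mod 673)
10^8 ≡ 578^2 = 334084 ≡ 276 (mod 673)
10^16 ≡ 276^2 = 76176 ≡ 127 (mod 673)
10^32 ≡ 127^2 = 16129 ≡ 650 (mod 673)
10^64 ≡ 650^2 = 422500 ≡ 529 (mod 673)
10^128 ≡ 529^2 = 279841 ≡ 546 (mod 673)
10^256 ≡ 546^2 = 298116 ≡ 650 (mod 673)
10^512 ≡ 650^2 = 422500 ≡ 529 (mod 673)
672 = 512 + 128 + 32 in binary powers of 2.
So 10^672 ≡ 529 · 546 · 650 ≡ 1 (mod 673).
Since the result is 1, base 10 gives no evidence that 673 is composite.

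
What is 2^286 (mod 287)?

23

2^1 ≡ 2 (mod 287)
2^2 ≡ 2^2 = 4 ≡ 4 (mod 287)
2^4 ≡ 4^2 = 16 ≡ 16 (mod 287)
2^8 ≡ 16^2 = 256 ≡ 256 (mod 287)
2^16 ≡ 256^2 = 65536 ≡ 100 (mod 287)
2^32 ≡ 100^2 = 10000 ≡ 242 (mod 287)
2^64 ≡ 242^2 = 58564 ≡ 16 (mod 287)
2^128 ≡ 16^2 = 256 ≡ 256 (mod 287)
2^256 ≡ 256^2 = 65536 ≡ 100 (mod 287)
286 = 256 + 16 + 8 + 4 + 2 in binary powers of 2.
So 2^286 ≡ 100 · 100 · 256 · 16 · 4 ≡ 23 (mod 287).
Since 23 ≠ 1, base 2 is a Fermat witness: 287 is composite.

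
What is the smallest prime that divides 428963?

19

428963 is odd.
Digit sum 32, not divisible by 3.
Ends in 3: not divisible by 5.
7: 428963 = 7·61280 + 3
11: 428963 = 11·38996 + 7
13: 428963 = 13·32997 + 2
17: 428963 = 17·25233 + 2
19: 428963 = 19·22577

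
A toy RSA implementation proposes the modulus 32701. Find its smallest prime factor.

53

32701 is odd.
Digit sum 13, not divisible by 3.
Ends in 1: not divisible by 5.
7: 32701 = 7·4671 + 4
11: 32701 = 11·2972 + 9
13: 32701 = 13·2515 + 6
17: 32701 = 17·1923 + 10
19: 32701 = 19·1721 + 2
23: 32701 = 23·1421 + 18
29: 32701 = 29·1127 + 18
31: 32701 = 31·1054 + 27
37: 32701 = 37·883 + 30
41: 32701 = 41·797 + 24
43: 32701 = 43·760 + 21
47: 32701 = 47·695 + 36
53: 32701 = 53·617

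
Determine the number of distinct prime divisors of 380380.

6

380380 = 2^2 · 95095
95095 = 5 · 19019
19019 = 7 · 2717
2717 = 11 · 247
247 = 13 · 19
380380 = 2^2 · 5 · 7 · 11 · 13 · 19, which has 6 distinct prime factors.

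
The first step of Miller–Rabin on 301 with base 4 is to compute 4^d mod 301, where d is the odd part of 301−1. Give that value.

301 − 1 = 300 = 2^2 · 75, so d = 75.
4^1 ≡ 4 (mod 301)
4^2 ≡ 4^2 = 16 ≡ 16 (mod 301)
4^4 ≡ 16^2 = 256 ≡ 256 (mod 301)
4^8 ≡ 256^2 = 65536 ≡ 219 (mod 301)
4^16 ≡ 219^2 = 47961 ≡ 102 (mod 301)
4^32 ≡ 102^2 = 10404 ≡ 170 (mod 301)
4^64 ≡ 170^2 = 28900 ≡ 4 (mod 301)
75 = 64 + 8 + 2 + 1 in binary powers of 2.
So 4^75 ≡ 4 · 219 · 16 · 4 ≡ 78 (mod 301).
Squaring chain: 78 → 64; never reaches −1, so base 4 is a Miller–Rabin witness that 301 is composite.

78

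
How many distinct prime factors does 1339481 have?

1339481 = 11 · 121771
121771 = 13 · 9367
9367 = 17 · 551
551 = 19 · 29
1339481 = 11 · 13 · 17 · 19 · 29, which has 5 distinct prime factors.

5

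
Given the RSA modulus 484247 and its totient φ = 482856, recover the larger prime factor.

φ(n) = (p−1)(q−1) = n − (p+q) + 1, so p + q = 484247 − 482856 + 1 = 1392.
p and q are the roots of t² − 1392t + 484247 = 0.
Discriminant: 1392² − 4·484247 = 1937664 − 1936988 = 676; √676 = 26.
q = (1392 − 26)/2 = 683, p = (1392 + 26)/2 = 709.
Check: 683 · 709 = 484247.

709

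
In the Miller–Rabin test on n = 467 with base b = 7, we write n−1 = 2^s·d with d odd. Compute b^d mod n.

1

467 − 1 = 466 = 2^1 · 233, so d = 233.
7^1 ≡ 7 (mod 467)
7^2 ≡ 7^2 = 49 ≡ 49 (mod 467)
7^4 ≡ 49^2 = 2401 ≡ 66 (mod 467)
7^8 ≡ 66^2 = 4356 ≡ 153 (mod 467)
7^16 ≡ 153^2 = 23409 ≡ 59 (mod 467)
7^32 ≡ 59^2 = 3481 ≡ 212 (mod 467)
7^64 ≡ 212^2 = 44944 ≡ 112 (mod 467)
7^128 ≡ 112^2 = 12544 ≡ 402 (mod 467)
233 = 128 + 64 + 32 + 8 + 1 in binary powers of 2.
So 7^233 ≡ 402 · 112 · 212 · 153 · 7 ≡ 1 (mod 467).
Since 7^d ≡ 1 (mod 467), base 7 does not prove 467 composite.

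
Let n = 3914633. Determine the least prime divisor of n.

53

3914633 is odd.
Digit sum 29, not divisible by 3.
Ends in 3: not divisible by 5.
7: 3914633 = 7·559233 + 2
11: 3914633 = 11·355875 + 8
13: 3914633 = 13·301125 + 8
17: 3914633 = 17·230272 + 9
19: 3914633 = 19·206033 + 6
23: 3914633 = 23·170201 + 10
29: 3914633 = 29·134987 + 10
31: 3914633 = 31·126278 + 15
37: 3914633 = 37·105800 + 33
41: 3914633 = 41·95478 + 35
43: 3914633 = 43·91037 + 42
47: 3914633 = 47·83290 + 3
53: 3914633 = 53·73861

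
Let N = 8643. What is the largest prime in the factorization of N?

8643 = 3 · 2881
2881 = 43 · 67
67 is prime.
So 8643 = 3 · 43 · 67; the largest prime factor is 67.

67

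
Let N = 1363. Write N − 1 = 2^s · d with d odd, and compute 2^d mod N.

686

1363 − 1 = 1362 = 2^1 · 681, so d = 681.
2^1 ≡ 2 (mod 1363)
2^2 ≡ 2^2 = 4 ≡ 4 (mod 1363)
2^4 ≡ 4^2 = 16 ≡ 16 (mod 1363)
2^8 ≡ 16^2 = 256 ≡ 256 (mod 1363)
2^16 ≡ 256^2 = 65536 ≡ 112 (mod 1363)
2^32 ≡ 112^2 = 12544 ≡ 277 (mod 1363)
2^64 ≡ 277^2 = 76729 ≡ 401 (mod 1363)
2^128 ≡ 401^2 = 160801 ≡ 1330 (mod 1363)
2^256 ≡ 1330^2 = 1768900 ≡ 1089 (mod 1363)
2^512 ≡ 1089^2 = 1185921 ≡ 111 (mod 1363)
681 = 512 + 128 + 32 + 8 + 1 in binary powers of 2.
So 2^681 ≡ 111 · 1330 · 277 · 256 · 2 ≡ 686 (mod 1363).
Squaring chain: 686; never reaches −1, so base 2 is a Miller–Rabin witness that 1363 is composite.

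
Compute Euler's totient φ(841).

Factor: 841 = 29^2.
φ(841) = 29^1·(29−1) = 812.

812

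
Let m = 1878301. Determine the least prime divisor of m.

1878301 is odd.
Digit sum 28, not divisible by 3.
Ends in 1: not divisible by 5.
7: 1878301 = 7·268328 + 5
11: 1878301 = 11·170754 + 7
13: 1878301 = 13·144484 + 9
17: 1878301 = 17·110488 + 5
19: 1878301 = 19·98857 + 18
23: 1878301 = 23·81665 + 6
29: 1878301 = 29·64769

29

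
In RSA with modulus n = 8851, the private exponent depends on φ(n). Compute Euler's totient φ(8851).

Factor: 8851 = 53 · 167.
φ(8851) = (53−1) · (167−1) = 52 · 166 = 8632.

8632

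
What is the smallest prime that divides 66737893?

66737893 is odd.
Digit sum 49, not divisible by 3.
Ends in 3: not divisible by 5.
7: 66737893 = 7·9533984 + 5
11: 66737893 = 11·6067081 + 2
13: 66737893 = 13·5133684 + 1
17: 66737893 = 17·3925758 + 7
19: 66737893 = 19·3512520 + 13
23: 66737893 = 23·2901647 + 12
29: 66737893 = 29·2301306 + 19
31: 66737893 = 31·2152835 + 8
37: 66737893 = 37·1803726 + 31
41: 66737893 = 41·1627753 + 20
43: 66737893 = 43·1552044 + 1
47: 66737893 = 47·1419955 + 8
53: 66737893 = 53·1259205 + 28
59: 66737893 = 59·1131150 + 43
61: 66737893 = 61·1094063 + 50
67: 66737893 = 67·996087 + 64
71: 66737893 = 71·939970 + 23
73: 66737893 = 73·914217 + 52
79: 66737893 = 79·844783 + 36
83: 66737893 = 83·804071

83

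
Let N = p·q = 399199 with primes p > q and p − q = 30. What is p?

Since p = q + 30, we have 399199 = q(q + 30), so q² + 30q − 399199 = 0.
Discriminant: 30² + 4·399199 = 900 + 1596796 = 1597696; √1597696 = 1264.
q = (−30 + 1264)/2 = 617, and p = q + 30 = 647.
Check: 617 · 647 = 399199.

647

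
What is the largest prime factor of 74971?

74971 = 13 · 5767
5767 = 73 · 79
79 is prime.
So 74971 = 13 · 73 · 79; the largest prime factor is 79.

79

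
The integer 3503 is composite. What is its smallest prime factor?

3503 is odd.
Digit sum 11, not divisible by 3.
Ends in 3: not divisible by 5.
7: 3503 = 7·500 + 3
11: 3503 = 11·318 + 5
13: 3503 = 13·269 + 6
17: 3503 = 17·206 + 1
19: 3503 = 19·184 + 7
23: 3503 = 23·152 + 7
29: 3503 = 29·120 + 23
31: 3503 = 31·113

31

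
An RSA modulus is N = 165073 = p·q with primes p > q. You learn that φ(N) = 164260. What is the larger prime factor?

φ(n) = (p−1)(q−1) = n − (p+q) + 1, so p + q = 165073 − 164260 + 1 = 814.
p and q are the roots of t² − 814t + 165073 = 0.
Discriminant: 814² − 4·165073 = 662596 − 660292 = 2304; √2304 = 48.
q = (814 − 48)/2 = 383, p = (814 + 48)/2 = 431.
Check: 383 · 431 = 165073.

431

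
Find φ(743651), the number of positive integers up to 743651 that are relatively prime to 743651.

717120

Factor: 743651 = 61 · 73 · 167.
φ(743651) = (61−1) · (73−1) · (167−1) = 60 · 72 · 166 = 717120.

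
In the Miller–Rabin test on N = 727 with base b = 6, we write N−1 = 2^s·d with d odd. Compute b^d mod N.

726

727 − 1 = 726 = 2^1 · 363, so d = 363.
6^1 ≡ 6 (mod 727)
6^2 ≡ 6^2 = 36 ≡ 36 (mod 727)
6^4 ≡ 36^2 = 1296 ≡ 569 (mod 727)
6^8 ≡ 569^2 = 323761 ≡ 246 (mod 727)
6^16 ≡ 246^2 = 60516 ≡ 175 (mod 727)
6^32 ≡ 175^2 = 30625 ≡ 91 (mod 727)
6^64 ≡ 91^2 = 8281 ≡ 284 (mod 727)
6^128 ≡ 284^2 = 80656 ≡ 686 (mod 727)
6^256 ≡ 686^2 = 470596 ≡ 227 (mod 727)
363 = 256 + 64 + 32 + 8 + 2 + 1 in binary powers of 2.
So 6^363 ≡ 227 · 284 · 91 · 246 · 36 · 6 ≡ 726 (mod 727).
Since 6^d ≡ 726 (mod 727), base 6 does not prove 727 composite.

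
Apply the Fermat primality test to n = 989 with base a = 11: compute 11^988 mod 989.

441

11^1 ≡ 11 (mod 989)
11^2 ≡ 11^2 = 121 ≡ 121 (mod 989)
11^4 ≡ 121^2 = 14641 ≡ 795 (mod 989)
11^8 ≡ 795^2 = 632025 ≡ 54 (mod 989)
11^16 ≡ 54^2 = 2916 ≡ 938 (mod 989)
11^32 ≡ 938^2 = 879844 ≡ 623 (mod 989)
11^64 ≡ 623^2 = 388129 ≡ 441 (mod 989)
11^128 ≡ 441^2 = 194481 ≡ 637 (mod 989)
11^256 ≡ 637^2 = 405769 ≡ 279 (mod 989)
11^512 ≡ 279^2 = 77841 ≡ 699 (mod 989)
988 = 512 + 256 + 128 + 64 + 16 + 8 + 4 in binary powers of 2.
So 11^988 ≡ 699 · 279 · 637 · 441 · 938 · 54 · 795 ≡ 441 (mod 989).
Since 441 ≠ 1, base 11 is a Fermat witness: 989 is composite.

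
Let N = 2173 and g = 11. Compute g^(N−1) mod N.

1950

11^1 ≡ 11 (mod 2173)
11^2 ≡ 11^2 = 121 ≡ 121 (mod 2173)
11^4 ≡ 121^2 = 14641 ≡ 1603 (mod 2173)
11^8 ≡ 1603^2 = 2569609 ≡ 1123 (mod 2173)
11^16 ≡ 1123^2 = 1261129 ≡ 789 (mod 2173)
11^32 ≡ 789^2 = 622521 ≡ 1043 (mod 2173)
11^64 ≡ 1043^2 = 1087849 ≡ 1349 (mod 2173)
11^128 ≡ 1349^2 = 1819801 ≡ 1000 (mod 2173)
11^256 ≡ 1000^2 = 1000000 ≡ 420 (mod 2173)
11^512 ≡ 420^2 = 176400 ≡ 387 (mod 2173)
11^1024 ≡ 387^2 = 149769 ≡ 2005 (mod 2173)
11^2048 ≡ 2005^2 = 4020025 ≡ 2148 (mod 2173)
2172 = 2048 + 64 + 32 + 16 + 8 + 4 in binary powers of 2.
So 11^2172 ≡ 2148 · 1349 · 1043 · 789 · 1123 · 1603 ≡ 1950 (mod 2173).
Since 1950 ≠ 1, base 11 is a Fermat witness: 2173 is composite.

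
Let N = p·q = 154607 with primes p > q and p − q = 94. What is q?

Since p = q + 94, we have 154607 = q(q + 94), so q² + 94q − 154607 = 0.
Discriminant: 94² + 4·154607 = 8836 + 618428 = 627264; √627264 = 792.
q = (−94 + 792)/2 = 349, and p = q + 94 = 443.
Check: 349 · 443 = 154607.

349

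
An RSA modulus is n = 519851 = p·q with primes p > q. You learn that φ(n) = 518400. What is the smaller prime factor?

641

φ(n) = (p−1)(q−1) = n − (p+q) + 1, so p + q = 519851 − 518400 + 1 = 1452.
p and q are the roots of t² − 1452t + 519851 = 0.
Discriminant: 1452² − 4·519851 = 2108304 − 2079404 = 28900; √28900 = 170.
q = (1452 − 170)/2 = 641, p = (1452 + 170)/2 = 811.
Check: 641 · 811 = 519851.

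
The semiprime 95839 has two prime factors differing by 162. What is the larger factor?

401

Since p = q + 162, we have 95839 = q(q + 162), so q² + 162q − 95839 = 0.
Discriminant: 162² + 4·95839 = 26244 + 383356 = 409600; √409600 = 640.
q = (−162 + 640)/2 = 239, and p = q + 162 = 401.
Check: 239 · 401 = 95839.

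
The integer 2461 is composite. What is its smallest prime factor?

2461 is odd.
Digit sum 13, not divisible by 3.
Ends in 1: not divisible by 5.
7: 2461 = 7·351 + 4
11: 2461 = 11·223 + 8
13: 2461 = 13·189 + 4
17: 2461 = 17·144 + 13
19: 2461 = 19·129 + 10
23: 2461 = 23·107

23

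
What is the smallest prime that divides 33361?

73

33361 is odd.
Digit sum 16, not divisible by 3.
Ends in 1: not divisible by 5.
7: 33361 = 7·4765 + 6
11: 33361 = 11·3032 + 9
13: 33361 = 13·2566 + 3
17: 33361 = 17·1962 + 7
19: 33361 = 19·1755 + 16
23: 33361 = 23·1450 + 11
29: 33361 = 29·1150 + 11
31: 33361 = 31·1076 + 5
37: 33361 = 37·901 + 24
41: 33361 = 41·813 + 28
43: 33361 = 43·775 + 36
47: 33361 = 47·709 + 38
53: 33361 = 53·629 + 24
59: 33361 = 59·565 + 26
61: 33361 = 61·546 + 55
67: 33361 = 67·497 + 62
71: 33361 = 71·469 + 62
73: 33361 = 73·457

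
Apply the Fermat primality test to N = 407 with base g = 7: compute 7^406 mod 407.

81

7^1 ≡ 7 (mod 407)
7^2 ≡ 7^2 = 49 ≡ 49 (mod 407)
7^4 ≡ 49^2 = 2401 ≡ 366 (mod 407)
7^8 ≡ 366^2 = 133956 ≡ 53 (mod 407)
7^16 ≡ 53^2 = 2809 ≡ 367 (mod 407)
7^32 ≡ 367^2 = 134689 ≡ 379 (mod 407)
7^64 ≡ 379^2 = 143641 ≡ 377 (mod 407)
7^128 ≡ 377^2 = 142129 ≡ 86 (mod 407)
7^256 ≡ 86^2 = 7396 ≡ 70 (mod 407)
406 = 256 + 128 + 16 + 4 + 2 in binary powers of 2.
So 7^406 ≡ 70 · 86 · 367 · 366 · 49 ≡ 81 (mod 407).
Since 81 ≠ 1, base 7 is a Fermat witness: 407 is composite.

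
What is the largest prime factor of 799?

47

799 = 17 · 47
47 is prime.
So 799 = 17 · 47; the largest prime factor is 47.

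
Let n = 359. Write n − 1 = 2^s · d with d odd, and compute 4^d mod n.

1

359 − 1 = 358 = 2^1 · 179, so d = 179.
4^1 ≡ 4 (mod 359)
4^2 ≡ 4^2 = 16 ≡ 16 (mod 359)
4^4 ≡ 16^2 = 256 ≡ 256 (mod 359)
4^8 ≡ 256^2 = 65536 ≡ 198 (mod 359)
4^16 ≡ 198^2 = 39204 ≡ 73 (mod 359)
4^32 ≡ 73^2 = 5329 ≡ 303 (mod 359)
4^64 ≡ 303^2 = 91809 ≡ 264 (mod 359)
4^128 ≡ 264^2 = 69696 ≡ 50 (mod 359)
179 = 128 + 32 + 16 + 2 + 1 in binary powers of 2.
So 4^179 ≡ 50 · 303 · 73 · 16 · 4 ≡ 1 (mod 359).
Since 4^d ≡ 1 (mod 359), base 4 does not prove 359 composite.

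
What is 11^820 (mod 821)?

11^1 ≡ 11 (mod 821)
11^2 ≡ 11^2 = 121 ≡ 121 (mod 821)
11^4 ≡ 121^2 = 14641 ≡ 684 (mod 821)
11^8 ≡ 684^2 = 467856 ≡ 707 (mod 821)
11^16 ≡ 707^2 = 499849 ≡ 681 (mod 821)
11^32 ≡ 681^2 = 463761 ≡ 717 (mod 821)
11^64 ≡ 717^2 = 514089 ≡ 143 (mod 821)
11^128 ≡ 143^2 = 20449 ≡ 745 (mod 821)
11^256 ≡ 745^2 = 555025 ≡ 29 (mod 821)
11^512 ≡ 29^2 = 841 ≡ 20 (mod 821)
820 = 512 + 256 + 32 + 16 + 4 in binary powers of 2.
So 11^820 ≡ 20 · 29 · 717 · 681 · 684 ≡ 1 (mod 821).
Since the result is 1, base 11 gives no evidence that 821 is composite.

1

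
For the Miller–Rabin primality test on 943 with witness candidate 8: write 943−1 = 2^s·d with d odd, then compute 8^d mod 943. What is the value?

943 − 1 = 942 = 2^1 · 471, so d = 471.
8^1 ≡ 8 (mod 943)
8^2 ≡ 8^2 = 64 ≡ 64 (mod 943)
8^4 ≡ 64^2 = 4096 ≡ 324 (mod 943)
8^8 ≡ 324^2 = 104976 ≡ 303 (mod 943)
8^16 ≡ 303^2 = 91809 ≡ 338 (mod 943)
8^32 ≡ 338^2 = 114244 ≡ 141 (mod 943)
8^64 ≡ 141^2 = 19881 ≡ 78 (mod 943)
8^128 ≡ 78^2 = 6084 ≡ 426 (mod 943)
8^256 ≡ 426^2 = 181476 ≡ 420 (mod 943)
471 = 256 + 128 + 64 + 16 + 4 + 2 + 1 in binary powers of 2.
So 8^471 ≡ 420 · 426 · 78 · 338 · 324 · 64 · 8 ≡ 607 (mod 943).
Squaring chain: 607; never reaches −1, so base 8 is a Miller–Rabin witness that 943 is composite.

607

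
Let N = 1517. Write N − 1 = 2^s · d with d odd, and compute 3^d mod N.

1298

1517 − 1 = 1516 = 2^2 · 379, so d = 379.
3^1 ≡ 3 (mod 1517)
3^2 ≡ 3^2 = 9 ≡ 9 (mod 1517)
3^4 ≡ 9^2 = 81 ≡ 81 (mod 1517)
3^8 ≡ 81^2 = 6561 ≡ 493 (mod 1517)
3^16 ≡ 493^2 = 243049 ≡ 329 (mod 1517)
3^32 ≡ 329^2 = 108241 ≡ 534 (mod 1517)
3^64 ≡ 534^2 = 285156 ≡ 1477 (mod 1517)
3^128 ≡ 1477^2 = 2181529 ≡ 83 (mod 1517)
3^256 ≡ 83^2 = 6889 ≡ 821 (mod 1517)
379 = 256 + 64 + 32 + 16 + 8 + 2 + 1 in binary powers of 2.
So 3^379 ≡ 821 · 1477 · 534 · 329 · 493 · 9 · 3 ≡ 1298 (mod 1517).
Squaring chain: 1298 → 934; never reaches −1, so base 3 is a Miller–Rabin witness that 1517 is composite.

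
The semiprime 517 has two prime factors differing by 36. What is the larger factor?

47

Since p = q + 36, we have 517 = q(q + 36), so q² + 36q − 517 = 0.
Discriminant: 36² + 4·517 = 1296 + 2068 = 3364; √3364 = 58.
q = (−36 + 58)/2 = 11, and p = q + 36 = 47.
Check: 11 · 47 = 517.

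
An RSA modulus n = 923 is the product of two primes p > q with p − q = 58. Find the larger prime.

71

Since p = q + 58, we have 923 = q(q + 58), so q² + 58q − 923 = 0.
Discriminant: 58² + 4·923 = 3364 + 3692 = 7056; √7056 = 84.
q = (−58 + 84)/2 = 13, and p = q + 58 = 71.
Check: 13 · 71 = 923.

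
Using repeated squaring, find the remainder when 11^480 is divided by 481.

1

11^1 ≡ 11 (mod 481)
11^2 ≡ 11^2 = 121 ≡ 121 (mod 481)
11^4 ≡ 121^2 = 14641 ≡ 211 (mod 481)
11^8 ≡ 211^2 = 44521 ≡ 269 (mod 481)
11^16 ≡ 269^2 = 72361 ≡ 211 (mod 481)
11^32 ≡ 211^2 = 44521 ≡ 269 (mod 481)
11^64 ≡ 269^2 = 72361 ≡ 211 (mod 481)
11^128 ≡ 211^2 = 44521 ≡ 269 (mod 481)
11^256 ≡ 269^2 = 72361 ≡ 211 (mod 481)
480 = 256 + 128 + 64 + 32 in binary powers of 2.
So 11^480 ≡ 211 · 269 · 211 · 269 ≡ 1 (mod 481).
Since the result is 1, base 11 gives no evidence that 481 is composite.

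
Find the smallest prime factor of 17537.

17537 is odd.
Digit sum 23, not divisible by 3.
Ends in 7: not divisible by 5.
7: 17537 = 7·2505 + 2
11: 17537 = 11·1594 + 3
13: 17537 = 13·1349

13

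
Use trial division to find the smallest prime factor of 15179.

43

15179 is odd.
Digit sum 23, not divisible by 3.
Ends in 9: not divisible by 5.
7: 15179 = 7·2168 + 3
11: 15179 = 11·1379 + 10
13: 15179 = 13·1167 + 8
17: 15179 = 17·892 + 15
19: 15179 = 19·798 + 17
23: 15179 = 23·659 + 22
29: 15179 = 29·523 + 12
31: 15179 = 31·489 + 20
37: 15179 = 37·410 + 9
41: 15179 = 41·370 + 9
43: 15179 = 43·353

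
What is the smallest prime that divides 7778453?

47

7778453 is odd.
Digit sum 41, not divisible by 3.
Ends in 3: not divisible by 5.
7: 7778453 = 7·1111207 + 4
11: 7778453 = 11·707132 + 1
13: 7778453 = 13·598342 + 7
17: 7778453 = 17·457556 + 1
19: 7778453 = 19·409392 + 5
23: 7778453 = 23·338193 + 14
29: 7778453 = 29·268222 + 15
31: 7778453 = 31·250917 + 26
37: 7778453 = 37·210228 + 17
41: 7778453 = 41·189718 + 15
43: 7778453 = 43·180894 + 11
47: 7778453 = 47·165499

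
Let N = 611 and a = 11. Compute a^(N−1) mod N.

11^1 ≡ 11 (mod 611)
11^2 ≡ 11^2 = 121 ≡ 121 (mod 611)
11^4 ≡ 121^2 = 14641 ≡ 588 (mod 611)
11^8 ≡ 588^2 = 345744 ≡ 529 (mod 611)
11^16 ≡ 529^2 = 279841 ≡ 3 (mod 611)
11^32 ≡ 3^2 = 9 ≡ 9 (mod 611)
11^64 ≡ 9^2 = 81 ≡ 81 (mod 611)
11^128 ≡ 81^2 = 6561 ≡ 451 (mod 611)
11^256 ≡ 451^2 = 203401 ≡ 549 (mod 611)
11^512 ≡ 549^2 = 301401 ≡ 178 (mod 611)
610 = 512 + 64 + 32 + 2 in binary powers of 2.
So 11^610 ≡ 178 · 81 · 9 · 121 ≡ 335 (mod 611).
Since 335 ≠ 1, base 11 is a Fermat witness: 611 is composite.

335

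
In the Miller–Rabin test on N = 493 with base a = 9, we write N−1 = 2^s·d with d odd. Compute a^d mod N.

457

493 − 1 = 492 = 2^2 · 123, so d = 123.
9^1 ≡ 9 (mod 493)
9^2 ≡ 9^2 = 81 ≡ 81 (mod 493)
9^4 ≡ 81^2 = 6561 ≡ 152 (mod 493)
9^8 ≡ 152^2 = 23104 ≡ 426 (mod 493)
9^16 ≡ 426^2 = 181476 ≡ 52 (mod 493)
9^32 ≡ 52^2 = 2704 ≡ 239 (mod 493)
9^64 ≡ 239^2 = 57121 ≡ 426 (mod 493)
123 = 64 + 32 + 16 + 8 + 2 + 1 in binary powers of 2.
So 9^123 ≡ 426 · 239 · 52 · 426 · 81 · 9 ≡ 457 (mod 493).
Squaring chain: 457 → 310; never reaches −1, so base 9 is a Miller–Rabin witness that 493 is composite.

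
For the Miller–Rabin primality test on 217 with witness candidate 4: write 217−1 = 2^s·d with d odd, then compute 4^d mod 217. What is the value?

217 − 1 = 216 = 2^3 · 27, so d = 27.
4^1 ≡ 4 (mod 217)
4^2 ≡ 4^2 = 16 ≡ 16 (mod 217)
4^4 ≡ 16^2 = 256 ≡ 39 (mod 217)
4^8 ≡ 39^2 = 1521 ≡ 2 (mod 217)
4^16 ≡ 2^2 = 4 ≡ 4 (mod 217)
27 = 16 + 8 + 2 + 1 in binary powers of 2.
So 4^27 ≡ 4 · 2 · 16 · 4 ≡ 78 (mod 217).
Squaring chain: 78 → 8 → 64; never reaches −1, so base 4 is a Miller–Rabin witness that 217 is composite.

78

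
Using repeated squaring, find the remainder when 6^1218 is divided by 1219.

6^1 ≡ 6 (mod 1219)
6^2 ≡ 6^2 = 36 ≡ 36 (mod 1219)
6^4 ≡ 36^2 = 1296 ≡ 77 (mod 1219)
6^8 ≡ 77^2 = 5929 ≡ 1053 (mod 1219)
6^16 ≡ 1053^2 = 1108809 ≡ 738 (mod 1219)
6^32 ≡ 738^2 = 544644 ≡ 970 (mod 1219)
6^64 ≡ 970^2 = 940900 ≡ 1051 (mod 1219)
6^128 ≡ 1051^2 = 1104601 ≡ 187 (mod 1219)
6^256 ≡ 187^2 = 34969 ≡ 837 (mod 1219)
6^512 ≡ 837^2 = 700569 ≡ 863 (mod 1219)
6^1024 ≡ 863^2 = 744769 ≡ 1179 (mod 1219)
1218 = 1024 + 128 + 64 + 2 in binary powers of 2.
So 6^1218 ≡ 1179 · 187 · 1051 · 36 ≡ 731 (mod 1219).
Since 731 ≠ 1, base 6 is a Fermat witness: 1219 is composite.

731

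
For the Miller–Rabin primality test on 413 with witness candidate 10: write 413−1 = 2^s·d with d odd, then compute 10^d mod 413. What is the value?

413 − 1 = 412 = 2^2 · 103, so d = 103.
10^1 ≡ 10 (mod 413)
10^2 ≡ 10^2 = 100 ≡ 100 (mod 413)
10^4 ≡ 100^2 = 10000 ≡ 88 (mod 413)
10^8 ≡ 88^2 = 7744 ≡ 310 (mod 413)
10^16 ≡ 310^2 = 96100 ≡ 284 (mod 413)
10^32 ≡ 284^2 = 80656 ≡ 121 (mod 413)
10^64 ≡ 121^2 = 14641 ≡ 186 (mod 413)
103 = 64 + 32 + 4 + 2 + 1 in binary powers of 2.
So 10^103 ≡ 186 · 121 · 88 · 100 · 10 ≡ 129 (mod 413).
Squaring chain: 129 → 121; never reaches −1, so base 10 is a Miller–Rabin witness that 413 is composite.

129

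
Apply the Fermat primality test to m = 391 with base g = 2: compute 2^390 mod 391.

285

2^1 ≡ 2 (mod 391)
2^2 ≡ 2^2 = 4 ≡ 4 (mod 391)
2^4 ≡ 4^2 = 16 ≡ 16 (mod 391)
2^8 ≡ 16^2 = 256 ≡ 256 (mod 391)
2^16 ≡ 256^2 = 65536 ≡ 239 (mod 391)
2^32 ≡ 239^2 = 57121 ≡ 35 (mod 391)
2^64 ≡ 35^2 = 1225 ≡ 52 (mod 391)
2^128 ≡ 52^2 = 2704 ≡ 358 (mod 391)
2^256 ≡ 358^2 = 128164 ≡ 307 (mod 391)
390 = 256 + 128 + 4 + 2 in binary powers of 2.
So 2^390 ≡ 307 · 358 · 16 · 4 ≡ 285 (mod 391).
Since 285 ≠ 1, base 2 is a Fermat witness: 391 is composite.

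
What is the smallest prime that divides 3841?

3841 is odd.
Digit sum 16, not divisible by 3.
Ends in 1: not divisible by 5.
7: 3841 = 7·548 + 5
11: 3841 = 11·349 + 2
13: 3841 = 13·295 + 6
17: 3841 = 17·225 + 16
19: 3841 = 19·202 + 3
23: 3841 = 23·167

23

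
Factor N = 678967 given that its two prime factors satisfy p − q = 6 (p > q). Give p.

827

Since p = q + 6, we have 678967 = q(q + 6), so q² + 6q − 678967 = 0.
Discriminant: 6² + 4·678967 = 36 + 2715868 = 2715904; √2715904 = 1648.
q = (−6 + 1648)/2 = 821, and p = q + 6 = 827.
Check: 821 · 827 = 678967.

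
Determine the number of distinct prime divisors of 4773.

3

4773 = 3 · 1591
1591 = 37 · 43
4773 = 3 · 37 · 43, which has 3 distinct prime factors.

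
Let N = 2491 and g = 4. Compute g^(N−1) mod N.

4^1 ≡ 4 (mod 2491)
4^2 ≡ 4^2 = 16 ≡ 16 (mod 2491)
4^4 ≡ 16^2 = 256 ≡ 256 (mod 2491)
4^8 ≡ 256^2 = 65536 ≡ 770 (mod 2491)
4^16 ≡ 770^2 = 592900 ≡ 42 (mod 2491)
4^32 ≡ 42^2 = 1764 ≡ 1764 (mod 2491)
4^64 ≡ 1764^2 = 3111696 ≡ 437 (mod 2491)
4^128 ≡ 437^2 = 190969 ≡ 1653 (mod 2491)
4^256 ≡ 1653^2 = 2732409 ≡ 2273 (mod 2491)
4^512 ≡ 2273^2 = 5166529 ≡ 195 (mod 2491)
4^1024 ≡ 195^2 = 38025 ≡ 660 (mod 2491)
4^2048 ≡ 660^2 = 435600 ≡ 2166 (mod 2491)
2490 = 2048 + 256 + 128 + 32 + 16 + 8 + 2 in binary powers of 2.
So 4^2490 ≡ 2166 · 2273 · 1653 · 1764 · 42 · 770 · 16 ≡ 947 (mod 2491).
Since 947 ≠ 1, base 4 is a Fermat witness: 2491 is composite.

947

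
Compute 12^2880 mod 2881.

2744

12^1 ≡ 12 (mod 2881)
12^2 ≡ 12^2 = 144 ≡ 144 (mod 2881)
12^4 ≡ 144^2 = 20736 ≡ 569 (mod 2881)
12^8 ≡ 569^2 = 323761 ≡ 1089 (mod 2881)
12^16 ≡ 1089^2 = 1185921 ≡ 1830 (mod 2881)
12^32 ≡ 1830^2 = 3348900 ≡ 1178 (mod 2881)
12^64 ≡ 1178^2 = 1387684 ≡ 1923 (mod 2881)
12^128 ≡ 1923^2 = 3697929 ≡ 1606 (mod 2881)
12^256 ≡ 1606^2 = 2579236 ≡ 741 (mod 2881)
12^512 ≡ 741^2 = 549081 ≡ 1691 (mod 2881)
12^1024 ≡ 1691^2 = 2859481 ≡ 1529 (mod 2881)
12^2048 ≡ 1529^2 = 2337841 ≡ 1350 (mod 2881)
2880 = 2048 + 512 + 256 + 64 in binary powers of 2.
So 12^2880 ≡ 1350 · 1691 · 741 · 1923 ≡ 2744 (mod 2881).
Since 2744 ≠ 1, base 12 is a Fermat witness: 2881 is composite.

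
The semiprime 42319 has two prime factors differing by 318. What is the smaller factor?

101

Since p = q + 318, we have 42319 = q(q + 318), so q² + 318q − 42319 = 0.
Discriminant: 318² + 4·42319 = 101124 + 169276 = 270400; √270400 = 520.
q = (−318 + 520)/2 = 101, and p = q + 318 = 419.
Check: 101 · 419 = 42319.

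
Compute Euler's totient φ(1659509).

Factor: 1659509 = 73 · 127 · 179.
φ(1659509) = (73−1) · (127−1) · (179−1) = 72 · 126 · 178 = 1614816.

1614816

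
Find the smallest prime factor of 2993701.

2993701 is odd.
Digit sum 31, not divisible by 3.
Ends in 1: not divisible by 5.
7: 2993701 = 7·427671 + 4
11: 2993701 = 11·272154 + 7
13: 2993701 = 13·230284 + 9
17: 2993701 = 17·176100 + 1
19: 2993701 = 19·157563 + 4
23: 2993701 = 23·130160 + 21
29: 2993701 = 29·103231 + 2
31: 2993701 = 31·96571

31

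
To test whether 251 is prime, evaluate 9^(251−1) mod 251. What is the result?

1

9^1 ≡ 9 (mod 251)
9^2 ≡ 9^2 = 81 ≡ 81 (mod 251)
9^4 ≡ 81^2 = 6561 ≡ 35 (mod 251)
9^8 ≡ 35^2 = 1225 ≡ 221 (mod 251)
9^16 ≡ 221^2 = 48841 ≡ 147 (mod 251)
9^32 ≡ 147^2 = 21609 ≡ 23 (mod 251)
9^64 ≡ 23^2 = 529 ≡ 27 (mod 251)
9^128 ≡ 27^2 = 729 ≡ 227 (mod 251)
250 = 128 + 64 + 32 + 16 + 8 + 2 in binary powers of 2.
So 9^250 ≡ 227 · 27 · 23 · 147 · 221 · 81 ≡ 1 (mod 251).
Since the result is 1, base 9 gives no evidence that 251 is composite.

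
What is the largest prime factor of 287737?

287737 = 53 · 5429
5429 = 61 · 89
89 is prime.
So 287737 = 53 · 61 · 89; the largest prime factor is 89.

89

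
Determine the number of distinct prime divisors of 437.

437 = 19 · 23
437 = 19 · 23, which has 2 distinct prime factors.

2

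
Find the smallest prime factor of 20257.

20257 is odd.
Digit sum 16, not divisible by 3.
Ends in 7: not divisible by 5.
7: 20257 = 7·2893 + 6
11: 20257 = 11·1841 + 6
13: 20257 = 13·1558 + 3
17: 20257 = 17·1191 + 10
19: 20257 = 19·1066 + 3
23: 20257 = 23·880 + 17
29: 20257 = 29·698 + 15
31: 20257 = 31·653 + 14
37: 20257 = 37·547 + 18
41: 20257 = 41·494 + 3
43: 20257 = 43·471 + 4
47: 20257 = 47·431

47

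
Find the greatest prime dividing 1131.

1131 = 3 · 377
377 = 13 · 29
29 is prime.
So 1131 = 3 · 13 · 29; the largest prime factor is 29.

29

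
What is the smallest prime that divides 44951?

44951 is odd.
Digit sum 23, not divisible by 3.
Ends in 1: not divisible by 5.
7: 44951 = 7·6421 + 4
11: 44951 = 11·4086 + 5
13: 44951 = 13·3457 + 10
17: 44951 = 17·2644 + 3
19: 44951 = 19·2365 + 16
23: 44951 = 23·1954 + 9
29: 44951 = 29·1550 + 1
31: 44951 = 31·1450 + 1
37: 44951 = 37·1214 + 33
41: 44951 = 41·1096 + 15
43: 44951 = 43·1045 + 16
47: 44951 = 47·956 + 19
53: 44951 = 53·848 + 7
59: 44951 = 59·761 + 52
61: 44951 = 61·736 + 55
67: 44951 = 67·670 + 61
71: 44951 = 71·633 + 8
73: 44951 = 73·615 + 56
79: 44951 = 79·569

79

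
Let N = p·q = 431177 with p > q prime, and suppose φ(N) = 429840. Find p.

φ(n) = (p−1)(q−1) = n − (p+q) + 1, so p + q = 431177 − 429840 + 1 = 1338.
p and q are the roots of t² − 1338t + 431177 = 0.
Discriminant: 1338² − 4·431177 = 1790244 − 1724708 = 65536; √65536 = 256.
q = (1338 − 256)/2 = 541, p = (1338 + 256)/2 = 797.
Check: 541 · 797 = 431177.

797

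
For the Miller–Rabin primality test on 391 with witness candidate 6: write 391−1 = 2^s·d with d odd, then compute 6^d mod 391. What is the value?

386

391 − 1 = 390 = 2^1 · 195, so d = 195.
6^1 ≡ 6 (mod 391)
6^2 ≡ 6^2 = 36 ≡ 36 (mod 391)
6^4 ≡ 36^2 = 1296 ≡ 123 (mod 391)
6^8 ≡ 123^2 = 15129 ≡ 271 (mod 391)
6^16 ≡ 271^2 = 73441 ≡ 324 (mod 391)
6^32 ≡ 324^2 = 104976 ≡ 188 (mod 391)
6^64 ≡ 188^2 = 35344 ≡ 154 (mod 391)
6^128 ≡ 154^2 = 23716 ≡ 256 (mod 391)
195 = 128 + 64 + 2 + 1 in binary powers of 2.
So 6^195 ≡ 256 · 154 · 36 · 6 ≡ 386 (mod 391).
Squaring chain: 386; never reaches −1, so base 6 is a Miller–Rabin witness that 391 is composite.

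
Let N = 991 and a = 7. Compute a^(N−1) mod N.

1

7^1 ≡ 7 (mod 991)
7^2 ≡ 7^2 = 49 ≡ 49 (mod 991)
7^4 ≡ 49^2 = 2401 ≡ 419 (mod 991)
7^8 ≡ 419^2 = 175561 ≡ 154 (mod 991)
7^16 ≡ 154^2 = 23716 ≡ 923 (mod 991)
7^32 ≡ 923^2 = 851929 ≡ 660 (mod 991)
7^64 ≡ 660^2 = 435600 ≡ 551 (mod 991)
7^128 ≡ 551^2 = 303601 ≡ 355 (mod 991)
7^256 ≡ 355^2 = 126025 ≡ 168 (mod 991)
7^512 ≡ 168^2 = 28224 ≡ 476 (mod 991)
990 = 512 + 256 + 128 + 64 + 16 + 8 + 4 + 2 in binary powers of 2.
So 7^990 ≡ 476 · 168 · 355 · 551 · 923 · 154 · 419 · 49 ≡ 1 (mod 991).
Since the result is 1, base 7 gives no evidence that 991 is composite.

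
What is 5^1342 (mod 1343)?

5^1 ≡ 5 (mod 1343)
5^2 ≡ 5^2 = 25 ≡ 25 (mod 1343)
5^4 ≡ 25^2 = 625 ≡ 625 (mod 1343)
5^8 ≡ 625^2 = 390625 ≡ 1155 (mod 1343)
5^16 ≡ 1155^2 = 1334025 ≡ 426 (mod 1343)
5^32 ≡ 426^2 = 181476 ≡ 171 (mod 1343)
5^64 ≡ 171^2 = 29241 ≡ 1038 (mod 1343)
5^128 ≡ 1038^2 = 1077444 ≡ 358 (mod 1343)
5^256 ≡ 358^2 = 128164 ≡ 579 (mod 1343)
5^512 ≡ 579^2 = 335241 ≡ 834 (mod 1343)
5^1024 ≡ 834^2 = 695556 ≡ 1225 (mod 1343)
1342 = 1024 + 256 + 32 + 16 + 8 + 4 + 2 in binary powers of 2.
So 5^1342 ≡ 1225 · 579 · 171 · 426 · 1155 · 625 · 25 ≡ 1137 (mod 1343).
Since 1137 ≠ 1, base 5 is a Fermat witness: 1343 is composite.

1137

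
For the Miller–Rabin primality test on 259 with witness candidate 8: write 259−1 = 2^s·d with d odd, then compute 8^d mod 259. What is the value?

259 − 1 = 258 = 2^1 · 129, so d = 129.
8^1 ≡ 8 (mod 259)
8^2 ≡ 8^2 = 64 ≡ 64 (mod 259)
8^4 ≡ 64^2 = 4096 ≡ 211 (mod 259)
8^8 ≡ 211^2 = 44521 ≡ 232 (mod 259)
8^16 ≡ 232^2 = 53824 ≡ 211 (mod 259)
8^32 ≡ 211^2 = 44521 ≡ 232 (mod 259)
8^64 ≡ 232^2 = 53824 ≡ 211 (mod 259)
8^128 ≡ 211^2 = 44521 ≡ 232 (mod 259)
129 = 128 + 1 in binary powers of 2.
So 8^129 ≡ 232 · 8 ≡ 43 (mod 259).
Squaring chain: 43; never reaches −1, so base 8 is a Miller–Rabin witness that 259 is composite.

43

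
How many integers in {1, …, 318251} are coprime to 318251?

299200

Factor: 318251 = 23 · 101 · 137.
φ(318251) = (23−1) · (101−1) · (137−1) = 22 · 100 · 136 = 299200.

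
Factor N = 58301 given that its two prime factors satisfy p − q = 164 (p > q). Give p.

337

Since p = q + 164, we have 58301 = q(q + 164), so q² + 164q − 58301 = 0.
Discriminant: 164² + 4·58301 = 26896 + 233204 = 260100; √260100 = 510.
q = (−164 + 510)/2 = 173, and p = q + 164 = 337.
Check: 173 · 337 = 58301.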